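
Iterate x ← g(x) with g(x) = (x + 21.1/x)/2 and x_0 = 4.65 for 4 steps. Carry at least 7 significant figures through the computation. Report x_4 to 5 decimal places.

x_1 = g(4.650000) = 4.593817
x_2 = g(4.593817) = 4.593474
x_3 = g(4.593474) = 4.593474
x_4 = g(4.593474) = 4.593474

4.59347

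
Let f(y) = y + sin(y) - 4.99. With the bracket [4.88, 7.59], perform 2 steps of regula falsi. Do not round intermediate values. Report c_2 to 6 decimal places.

5.609439

f(4.880000) = -1.095986, f(7.590000) = 3.565359
step 1: c = 5.517181, f(c) = -0.166079 < 0 → new bracket [5.517181, 7.590000]
step 2: c = 5.609439, f(c) = -0.004480 < 0 → new bracket [5.609439, 7.590000]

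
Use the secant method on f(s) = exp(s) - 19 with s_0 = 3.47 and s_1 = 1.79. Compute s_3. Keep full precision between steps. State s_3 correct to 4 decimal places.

3.1794

f(s_0) = 13.136742, f(s_1) = -13.010548
s_2 = 1.790000 - (-13.010548)·(1.790000 - 3.470000)/(-13.010548 - (13.136742)) = 2.625946; f(s_2) = -5.182362
s_3 = 2.625946 - (-5.182362)·(2.625946 - 1.790000)/(-5.182362 - (-13.010548)) = 3.179353; f(s_3) = 5.031202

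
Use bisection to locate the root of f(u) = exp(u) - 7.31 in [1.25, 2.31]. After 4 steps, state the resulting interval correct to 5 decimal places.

f(1.250000) = -3.819657, f(2.310000) = 2.764425 (opposite signs)
step 1: m = 1.780000, f(m) = -1.380144 < 0 → root in [1.780000, 2.310000]
step 2: m = 2.045000, f(m) = 0.419159 > 0 → root in [1.780000, 2.045000]
step 3: m = 1.912500, f(m) = -0.540007 < 0 → root in [1.912500, 2.045000]
step 4: m = 1.978750, f(m) = -0.076305 < 0 → root in [1.978750, 2.045000]

[1.97875, 2.04500]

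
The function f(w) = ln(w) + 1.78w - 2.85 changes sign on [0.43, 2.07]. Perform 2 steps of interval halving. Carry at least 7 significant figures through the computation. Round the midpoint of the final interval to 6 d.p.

1.455000

f(0.430000) = -2.928570, f(2.070000) = 1.562149 (opposite signs)
step 1: m = 1.250000, f(m) = -0.401856 < 0 → root in [1.250000, 2.070000]
step 2: m = 1.660000, f(m) = 0.611618 > 0 → root in [1.250000, 1.660000]
Midpoint of [1.250000, 1.660000] = 1.455000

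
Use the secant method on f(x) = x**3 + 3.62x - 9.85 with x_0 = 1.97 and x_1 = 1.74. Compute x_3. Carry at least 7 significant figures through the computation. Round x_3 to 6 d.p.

1.597829

f(x_0) = 4.926773, f(x_1) = 1.716824
x_2 = 1.740000 - (1.716824)·(1.740000 - 1.970000)/(1.716824 - (4.926773)) = 1.616986; f(x_2) = 0.231329
x_3 = 1.616986 - (0.231329)·(1.616986 - 1.740000)/(0.231329 - (1.716824)) = 1.597829; f(x_3) = 0.013494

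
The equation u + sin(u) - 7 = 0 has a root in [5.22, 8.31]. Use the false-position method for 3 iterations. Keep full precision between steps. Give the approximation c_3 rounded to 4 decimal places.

6.6456

f(5.220000) = -2.653908, f(8.310000) = 2.207813
step 1: c = 6.906764, f(c) = 0.490708 > 0 → new bracket [5.220000, 6.906764]
step 2: c = 6.643549, f(c) = -0.003835 < 0 → new bracket [6.643549, 6.906764]
step 3: c = 6.645591, f(c) = 0.000115 > 0 → new bracket [6.643549, 6.645591]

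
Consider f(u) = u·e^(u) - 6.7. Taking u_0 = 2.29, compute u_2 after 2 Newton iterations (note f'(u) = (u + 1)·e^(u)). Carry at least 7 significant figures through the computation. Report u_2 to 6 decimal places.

1.552739

Newton update: u ← u − f(u)/f'(u).
u_0 = 2.290000: f = 15.913607, f' = 32.488545 → u_1 = 2.290000 - (15.913607)/(32.488545) = 1.800178
u_1 = 1.800178: f = 4.192379, f' = 16.943103 → u_2 = 1.800178 - (4.192379)/(16.943103) = 1.552739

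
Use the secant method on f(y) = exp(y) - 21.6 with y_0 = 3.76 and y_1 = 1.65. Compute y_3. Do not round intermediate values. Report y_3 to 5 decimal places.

f(y_0) = 21.348426, f(y_1) = -16.393020
y_2 = 1.650000 - (-16.393020)·(1.650000 - 3.760000)/(-16.393020 - (21.348426)) = 2.566480; f(y_2) = -8.580089
y_3 = 2.566480 - (-8.580089)·(2.566480 - 1.650000)/(-8.580089 - (-16.393020)) = 3.572949; f(y_3) = 14.021503

3.57295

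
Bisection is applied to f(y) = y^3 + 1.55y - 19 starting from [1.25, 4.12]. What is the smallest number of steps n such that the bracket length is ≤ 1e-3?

12

Initial width b − a = 4.12 − 1.25 = 2.870000.
After n steps the width is (b−a)/2^n; need (b−a)/2^n ≤ 1e-3.
So n ≥ log₂(2.870000/1e-3) = log₂(2870.0000) ≈ 11.4868.
Hence n = 12.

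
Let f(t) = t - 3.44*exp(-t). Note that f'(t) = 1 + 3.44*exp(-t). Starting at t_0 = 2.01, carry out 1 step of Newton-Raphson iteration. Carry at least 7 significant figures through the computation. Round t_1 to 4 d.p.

0.9497

Newton update: t ← t − f(t)/f'(t).
t_0 = 2.010000: f = 1.549079, f' = 1.460921 → t_1 = 2.010000 - (1.549079)/(1.460921) = 0.949656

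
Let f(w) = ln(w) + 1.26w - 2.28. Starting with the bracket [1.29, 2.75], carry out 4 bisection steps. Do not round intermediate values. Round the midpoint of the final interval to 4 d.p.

1.5181

f(1.290000) = -0.399958, f(2.750000) = 2.196601 (opposite signs)
step 1: m = 2.020000, f(m) = 0.968298 > 0 → root in [1.290000, 2.020000]
step 2: m = 1.655000, f(m) = 0.309101 > 0 → root in [1.290000, 1.655000]
step 3: m = 1.472500, f(m) = -0.037688 < 0 → root in [1.472500, 1.655000]
step 4: m = 1.563750, f(m) = 0.137412 > 0 → root in [1.472500, 1.563750]
Midpoint of [1.472500, 1.563750] = 1.518125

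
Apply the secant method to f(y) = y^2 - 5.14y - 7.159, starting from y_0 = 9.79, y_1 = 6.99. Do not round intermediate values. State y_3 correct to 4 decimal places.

6.2982

f(y_0) = 38.364500, f(y_1) = 5.772500
y_2 = 6.990000 - (5.772500)·(6.990000 - 9.790000)/(5.772500 - (38.364500)) = 6.494081; f(y_2) = 1.634510
y_3 = 6.494081 - (1.634510)·(6.494081 - 6.990000)/(1.634510 - (5.772500)) = 6.298192; f(y_3) = 0.135517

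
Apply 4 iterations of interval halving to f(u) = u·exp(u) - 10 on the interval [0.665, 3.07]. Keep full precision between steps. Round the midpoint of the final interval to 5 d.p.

f(0.665000) = -8.706914, f(3.070000) = 56.133641 (opposite signs)
step 1: m = 1.867500, f(m) = 2.086639 > 0 → root in [0.665000, 1.867500]
step 2: m = 1.266250, f(m) = -5.507947 < 0 → root in [1.266250, 1.867500]
step 3: m = 1.566875, f(m) = -2.492082 < 0 → root in [1.566875, 1.867500]
step 4: m = 1.717188, f(m) = -0.437251 < 0 → root in [1.717188, 1.867500]
Midpoint of [1.717188, 1.867500] = 1.792344

1.79234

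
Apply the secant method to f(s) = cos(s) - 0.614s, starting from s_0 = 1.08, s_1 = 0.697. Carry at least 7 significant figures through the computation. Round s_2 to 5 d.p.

Secant update: s_(k+1) = s_k − f(s_k)·(s_k − s_(k-1))/(f(s_k) − f(s_(k-1))).
f(s_0) = -0.191792, f(s_1) = 0.338813
s_2 = 0.697000 - (0.338813)·(0.697000 - 1.080000)/(0.338813 - (-0.191792)) = 0.941561; f(s_2) = 0.010408

0.94156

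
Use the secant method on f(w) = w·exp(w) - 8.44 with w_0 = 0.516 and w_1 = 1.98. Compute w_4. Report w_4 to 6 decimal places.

f(w_0) = -7.575539, f(w_1) = 5.900631
w_2 = 1.980000 - (5.900631)·(1.980000 - 0.516000)/(5.900631 - (-7.575539)) = 1.338978; f(w_2) = -3.331610
w_3 = 1.338978 - (-3.331610)·(1.338978 - 1.980000)/(-3.331610 - (5.900631)) = 1.570301; f(w_3) = -0.889837
w_4 = 1.570301 - (-0.889837)·(1.570301 - 1.338978)/(-0.889837 - (-3.331610)) = 1.654601; f(w_4) = 0.215206

1.654601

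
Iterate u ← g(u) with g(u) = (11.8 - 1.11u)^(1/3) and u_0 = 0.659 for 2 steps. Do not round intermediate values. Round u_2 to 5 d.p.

2.10492

u_1 = g(0.659000) = 2.228588
u_2 = g(2.228588) = 2.104922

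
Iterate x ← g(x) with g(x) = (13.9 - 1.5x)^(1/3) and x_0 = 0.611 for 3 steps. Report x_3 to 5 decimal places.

x_1 = g(0.611000) = 2.350339
x_2 = g(2.350339) = 2.181000
x_3 = g(2.181000) = 2.198656

2.19866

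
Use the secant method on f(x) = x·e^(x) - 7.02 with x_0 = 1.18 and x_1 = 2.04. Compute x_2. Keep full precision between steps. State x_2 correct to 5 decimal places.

1.41080

f(x_0) = -3.179838, f(x_1) = 8.668843
x_2 = 2.040000 - (8.668843)·(2.040000 - 1.180000)/(8.668843 - (-3.179838)) = 1.410799; f(x_2) = -1.236814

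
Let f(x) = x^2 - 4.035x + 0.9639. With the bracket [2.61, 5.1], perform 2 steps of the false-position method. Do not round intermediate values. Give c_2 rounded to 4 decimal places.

3.6546

f(2.610000) = -2.755350, f(5.100000) = 6.395400
step 1: c = 3.359755, f(c) = -1.304757 < 0 → new bracket [3.359755, 5.100000]
step 2: c = 3.654632, f(c) = -0.426205 < 0 → new bracket [3.654632, 5.100000]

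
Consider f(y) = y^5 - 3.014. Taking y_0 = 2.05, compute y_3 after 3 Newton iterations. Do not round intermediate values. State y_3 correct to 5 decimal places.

1.28276

Newton update: y ← y − f(y)/f'(y).
f'(y) = 5y^4
y_0 = 2.050000: f = 33.191063, f' = 88.305031 → y_1 = 2.050000 - (33.191063)/(88.305031) = 1.674132
y_1 = 1.674132: f = 10.136676, f' = 39.276111 → y_2 = 1.674132 - (10.136676)/(39.276111) = 1.416044
y_2 = 1.416044: f = 2.679560, f' = 20.103753 → y_3 = 1.416044 - (2.679560)/(20.103753) = 1.282758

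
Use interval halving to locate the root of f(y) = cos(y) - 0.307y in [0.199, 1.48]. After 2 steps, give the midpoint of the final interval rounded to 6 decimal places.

1.319875

f(0.199000) = 0.919172, f(1.480000) = -0.363688 (opposite signs)
step 1: m = 0.839500, f(m) = 0.410109 > 0 → root in [0.839500, 1.480000]
step 2: m = 1.159750, f(m) = 0.043525 > 0 → root in [1.159750, 1.480000]
Midpoint of [1.159750, 1.480000] = 1.319875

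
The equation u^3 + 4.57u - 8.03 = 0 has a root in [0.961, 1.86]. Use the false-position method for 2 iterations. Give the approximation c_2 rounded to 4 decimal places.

1.2736

False-position update: c = (a·f(b) − b·f(a))/(f(b) − f(a)); replace the endpoint whose sign matches f(c).
f(0.961000) = -2.750726, f(1.860000) = 6.905056
step 1: c = 1.217106, f(c) = -0.664870 < 0 → new bracket [1.217106, 1.860000]
step 2: c = 1.273572, f(c) = -0.144064 < 0 → new bracket [1.273572, 1.860000]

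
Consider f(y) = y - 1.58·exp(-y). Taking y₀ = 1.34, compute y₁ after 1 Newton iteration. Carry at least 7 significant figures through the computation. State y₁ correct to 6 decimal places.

0.684788

f'(y) = 1 + 1.58·exp(-y)
y_0 = 1.340000: f = 0.926284, f' = 1.413716 → y_1 = 1.340000 - (0.926284)/(1.413716) = 0.684788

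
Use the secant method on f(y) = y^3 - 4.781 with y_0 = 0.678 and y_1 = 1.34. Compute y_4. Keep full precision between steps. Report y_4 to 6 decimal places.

f(y_0) = -4.469334, f(y_1) = -2.374896
y_2 = 1.340000 - (-2.374896)·(1.340000 - 0.678000)/(-2.374896 - (-4.469334)) = 2.090646; f(y_2) = 4.356794
y_3 = 2.090646 - (4.356794)·(2.090646 - 1.340000)/(4.356794 - (-2.374896)) = 1.604823; f(y_3) = -0.647848
y_4 = 1.604823 - (-0.647848)·(1.604823 - 2.090646)/(-0.647848 - (4.356794)) = 1.667712; f(y_4) = -0.142650

1.667712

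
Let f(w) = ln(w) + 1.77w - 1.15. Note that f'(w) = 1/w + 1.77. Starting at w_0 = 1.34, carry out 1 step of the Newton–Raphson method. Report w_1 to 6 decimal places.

Newton update: w ← w − f(w)/f'(w).
w_0 = 1.340000: f = 1.514470, f' = 2.516269 → w_1 = 1.340000 - (1.514470)/(2.516269) = 0.738129

0.738129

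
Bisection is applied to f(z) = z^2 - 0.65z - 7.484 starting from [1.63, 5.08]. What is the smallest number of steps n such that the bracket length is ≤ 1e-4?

Initial width b − a = 5.08 − 1.63 = 3.450000.
After n steps the width is (b−a)/2^n; need (b−a)/2^n ≤ 1e-4.
So n ≥ log₂(3.450000/1e-4) = log₂(34500.0000) ≈ 15.0743.
Hence n = 16.

16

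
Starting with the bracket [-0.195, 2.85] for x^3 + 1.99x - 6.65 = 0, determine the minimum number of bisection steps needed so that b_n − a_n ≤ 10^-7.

25

Initial width b − a = 2.85 − -0.195 = 3.045000.
After n steps the width is (b−a)/2^n; need (b−a)/2^n ≤ 10^-7.
So n ≥ log₂(3.045000/10^-7) = log₂(30450000.0000) ≈ 24.8599.
Hence n = 25.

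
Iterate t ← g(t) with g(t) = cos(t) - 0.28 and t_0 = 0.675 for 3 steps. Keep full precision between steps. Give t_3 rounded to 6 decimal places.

t_1 = g(0.675000) = 0.500707
t_2 = g(0.500707) = 0.597243
t_3 = g(0.597243) = 0.546889

0.546889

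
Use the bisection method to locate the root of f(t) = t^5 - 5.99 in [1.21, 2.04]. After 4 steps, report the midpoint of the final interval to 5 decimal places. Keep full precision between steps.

1.44344

f(1.210000) = -3.396258, f(2.040000) = 29.340586 (opposite signs)
step 1: m = 1.625000, f(m) = 5.340963 > 0 → root in [1.210000, 1.625000]
step 2: m = 1.417500, f(m) = -0.267111 < 0 → root in [1.417500, 1.625000]
step 3: m = 1.521250, f(m) = 2.157098 > 0 → root in [1.417500, 1.521250]
step 4: m = 1.469375, f(m) = 0.859569 > 0 → root in [1.417500, 1.469375]
Midpoint of [1.417500, 1.469375] = 1.443437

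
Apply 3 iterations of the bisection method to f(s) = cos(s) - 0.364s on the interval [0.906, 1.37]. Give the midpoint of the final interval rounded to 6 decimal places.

1.167000

f(0.906000) = 0.287115, f(1.370000) = -0.299230 (opposite signs)
step 1: m = 1.138000, f(m) = 0.005179 > 0 → root in [1.138000, 1.370000]
step 2: m = 1.254000, f(m) = -0.144932 < 0 → root in [1.138000, 1.254000]
step 3: m = 1.196000, f(m) = -0.069261 < 0 → root in [1.138000, 1.196000]
Midpoint of [1.138000, 1.196000] = 1.167000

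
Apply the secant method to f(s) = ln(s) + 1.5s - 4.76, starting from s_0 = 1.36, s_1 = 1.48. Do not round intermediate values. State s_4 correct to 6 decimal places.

2.549400

Secant update: s_(k+1) = s_k − f(s_k)·(s_k − s_(k-1))/(f(s_k) − f(s_(k-1))).
f(s_0) = -2.412515, f(s_1) = -2.147958
s_2 = 1.480000 - (-2.147958)·(1.480000 - 1.360000)/(-2.147958 - (-2.412515)) = 2.454287; f(s_2) = -0.180732
s_3 = 2.454287 - (-0.180732)·(2.454287 - 1.480000)/(-0.180732 - (-2.147958)) = 2.543797; f(s_3) = -0.010647
s_4 = 2.543797 - (-0.010647)·(2.543797 - 2.454287)/(-0.010647 - (-0.180732)) = 2.549400; f(s_4) = -0.000042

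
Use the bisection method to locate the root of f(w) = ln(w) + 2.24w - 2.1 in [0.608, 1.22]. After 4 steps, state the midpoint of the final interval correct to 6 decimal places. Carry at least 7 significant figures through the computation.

0.971375

f(0.608000) = -1.235660, f(1.220000) = 0.831651 (opposite signs)
step 1: m = 0.914000, f(m) = -0.142565 < 0 → root in [0.914000, 1.220000]
step 2: m = 1.067000, f(m) = 0.354931 > 0 → root in [0.914000, 1.067000]
step 3: m = 0.990500, f(m) = 0.109175 > 0 → root in [0.914000, 0.990500]
step 4: m = 0.952250, f(m) = -0.015888 < 0 → root in [0.952250, 0.990500]
Midpoint of [0.952250, 0.990500] = 0.971375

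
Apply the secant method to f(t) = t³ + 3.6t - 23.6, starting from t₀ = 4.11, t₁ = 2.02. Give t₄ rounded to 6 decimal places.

f(t_0) = 60.622531, f(t_1) = -8.085592
t_2 = 2.020000 - (-8.085592)·(2.020000 - 4.110000)/(-8.085592 - (60.622531)) = 2.265952; f(t_2) = -3.807959
t_3 = 2.265952 - (-3.807959)·(2.265952 - 2.020000)/(-3.807959 - (-8.085592)) = 2.484899; f(t_3) = 0.689192
t_4 = 2.484899 - (0.689192)·(2.484899 - 2.265952)/(0.689192 - (-3.807959)) = 2.451345; f(t_4) = -0.044802

2.451345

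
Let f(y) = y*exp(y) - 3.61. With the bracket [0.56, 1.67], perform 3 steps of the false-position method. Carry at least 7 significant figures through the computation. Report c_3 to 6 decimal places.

1.121947

False-position update: c = (a·f(b) − b·f(a))/(f(b) − f(a)); replace the endpoint whose sign matches f(c).
f(0.560000) = -2.629623, f(1.670000) = 5.261320
step 1: c = 0.929903, f(c) = -1.253382 < 0 → new bracket [0.929903, 1.670000]
step 2: c = 1.072292, f(c) = -0.476687 < 0 → new bracket [1.072292, 1.670000]
step 3: c = 1.121947, f(c) = -0.164694 < 0 → new bracket [1.121947, 1.670000]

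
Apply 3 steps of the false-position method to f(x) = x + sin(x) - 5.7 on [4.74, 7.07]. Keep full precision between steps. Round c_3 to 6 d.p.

f(4.740000) = -1.959619, f(7.070000) = 2.078108
step 1: c = 5.870813, f(c) = -0.229972 < 0 → new bracket [5.870813, 7.070000]
step 2: c = 5.990297, f(c) = 0.001578 > 0 → new bracket [5.870813, 5.990297]
step 3: c = 5.989483, f(c) = -0.000016 < 0 → new bracket [5.989483, 5.990297]

5.989483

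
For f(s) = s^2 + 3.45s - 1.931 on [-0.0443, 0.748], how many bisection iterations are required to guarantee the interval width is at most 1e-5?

17

Initial width b − a = 0.748 − -0.0443 = 0.792300.
After n steps the width is (b−a)/2^n; need (b−a)/2^n ≤ 1e-5.
So n ≥ log₂(0.792300/1e-5) = log₂(79230.0000) ≈ 16.2738.
Hence n = 17.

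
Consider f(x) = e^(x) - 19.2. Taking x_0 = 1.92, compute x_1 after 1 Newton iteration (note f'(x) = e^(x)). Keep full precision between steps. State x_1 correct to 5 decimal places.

Newton update: x ← x − f(x)/f'(x).
x_0 = 1.920000: f = -12.379042, f' = 6.820958 → x_1 = 1.920000 - (-12.379042)/(6.820958) = 3.734854

3.73485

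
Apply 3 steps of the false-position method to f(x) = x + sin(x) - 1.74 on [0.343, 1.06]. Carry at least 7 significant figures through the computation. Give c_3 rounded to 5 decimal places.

0.93543

f(0.343000) = -1.060686, f(1.060000) = 0.192355
step 1: c = 0.949933, f(c) = 0.023309 > 0 → new bracket [0.343000, 0.949933]
step 2: c = 0.936882, f(c) = 0.002597 > 0 → new bracket [0.343000, 0.936882]
step 3: c = 0.935431, f(c) = 0.000286 > 0 → new bracket [0.343000, 0.935431]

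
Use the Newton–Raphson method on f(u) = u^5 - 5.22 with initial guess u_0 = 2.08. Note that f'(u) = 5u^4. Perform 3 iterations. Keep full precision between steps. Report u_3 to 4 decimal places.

1.4050

u_0 = 2.080000: f = 33.712893, f' = 93.588685 → u_1 = 2.080000 - (33.712893)/(93.588685) = 1.719776
u_1 = 1.719776: f = 9.823864, f' = 43.737858 → u_2 = 1.719776 - (9.823864)/(43.737858) = 1.495168
u_2 = 1.495168: f = 2.252230, f' = 24.987925 → u_3 = 1.495168 - (2.252230)/(24.987925) = 1.405035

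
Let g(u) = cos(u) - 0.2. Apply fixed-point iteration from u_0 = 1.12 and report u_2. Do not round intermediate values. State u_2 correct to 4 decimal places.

0.7724

u_1 = g(1.120000) = 0.235682
u_2 = g(0.235682) = 0.772355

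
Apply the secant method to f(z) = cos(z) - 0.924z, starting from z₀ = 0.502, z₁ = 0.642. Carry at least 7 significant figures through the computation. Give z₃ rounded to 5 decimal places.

0.77366

Secant update: z_(k+1) = z_k − f(z_k)·(z_k − z_(k-1))/(f(z_k) − f(z_(k-1))).
f(z_0) = 0.412774, f(z_1) = 0.207692
z_2 = 0.642000 - (0.207692)·(0.642000 - 0.502000)/(0.207692 - (0.412774)) = 0.783781; f(z_2) = -0.015965
z_3 = 0.783781 - (-0.015965)·(0.783781 - 0.642000)/(-0.015965 - (0.207692)) = 0.773661; f(z_3) = 0.000495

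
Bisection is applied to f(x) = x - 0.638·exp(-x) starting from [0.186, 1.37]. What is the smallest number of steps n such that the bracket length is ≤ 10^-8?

Initial width b − a = 1.37 − 0.186 = 1.184000.
After n steps the width is (b−a)/2^n; need (b−a)/2^n ≤ 10^-8.
So n ≥ log₂(1.184000/10^-8) = log₂(118400000.0000) ≈ 26.8191.
Hence n = 27.

27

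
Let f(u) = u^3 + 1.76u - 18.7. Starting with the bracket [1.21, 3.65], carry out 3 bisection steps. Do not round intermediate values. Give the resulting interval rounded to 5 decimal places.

f(1.210000) = -14.798839, f(3.650000) = 36.351125 (opposite signs)
step 1: m = 2.430000, f(m) = -0.074293 < 0 → root in [2.430000, 3.650000]
step 2: m = 3.040000, f(m) = 14.744864 > 0 → root in [2.430000, 3.040000]
step 3: m = 2.735000, f(m) = 6.572015 > 0 → root in [2.430000, 2.735000]

[2.43000, 2.73500]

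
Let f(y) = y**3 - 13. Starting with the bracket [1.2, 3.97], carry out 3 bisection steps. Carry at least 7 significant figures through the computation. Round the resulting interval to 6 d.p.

[2.238750, 2.585000]

f(1.200000) = -11.272000, f(3.970000) = 49.570773 (opposite signs)
step 1: m = 2.585000, f(m) = 4.273552 > 0 → root in [1.200000, 2.585000]
step 2: m = 1.892500, f(m) = -6.221905 < 0 → root in [1.892500, 2.585000]
step 3: m = 2.238750, f(m) = -1.779382 < 0 → root in [2.238750, 2.585000]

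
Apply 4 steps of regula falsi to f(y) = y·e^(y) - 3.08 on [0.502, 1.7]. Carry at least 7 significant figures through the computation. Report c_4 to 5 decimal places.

f(0.502000) = -2.250685, f(1.700000) = 6.225711
step 1: c = 0.820098, f(c) = -1.217787 < 0 → new bracket [0.820098, 1.700000]
step 2: c = 0.964053, f(c) = -0.551960 < 0 → new bracket [0.964053, 1.700000]
step 3: c = 1.023987, f(c) = -0.228939 < 0 → new bracket [1.023987, 1.700000]
step 4: c = 1.047965, f(c) = -0.091372 < 0 → new bracket [1.047965, 1.700000]

1.04796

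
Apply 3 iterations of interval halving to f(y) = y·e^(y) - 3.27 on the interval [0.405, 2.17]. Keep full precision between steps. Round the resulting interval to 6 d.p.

f(0.405000) = -2.662782, f(2.170000) = 15.735476 (opposite signs)
step 1: m = 1.287500, f(m) = 1.395534 > 0 → root in [0.405000, 1.287500]
step 2: m = 0.846250, f(m) = -1.297485 < 0 → root in [0.846250, 1.287500]
step 3: m = 1.066875, f(m) = -0.169359 < 0 → root in [1.066875, 1.287500]

[1.066875, 1.287500]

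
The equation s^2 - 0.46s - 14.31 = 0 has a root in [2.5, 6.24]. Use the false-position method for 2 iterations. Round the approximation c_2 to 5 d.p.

3.92351

f(2.500000) = -9.210000, f(6.240000) = 21.757200
step 1: c = 3.612319, f(c) = -2.922819 < 0 → new bracket [3.612319, 6.240000]
step 2: c = 3.923511, f(c) = -0.720874 < 0 → new bracket [3.923511, 6.240000]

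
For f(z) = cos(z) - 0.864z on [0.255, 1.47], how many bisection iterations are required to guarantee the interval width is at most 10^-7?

24

Initial width b − a = 1.47 − 0.255 = 1.215000.
After n steps the width is (b−a)/2^n; need (b−a)/2^n ≤ 10^-7.
So n ≥ log₂(1.215000/10^-7) = log₂(12150000.0000) ≈ 23.5345.
Hence n = 24.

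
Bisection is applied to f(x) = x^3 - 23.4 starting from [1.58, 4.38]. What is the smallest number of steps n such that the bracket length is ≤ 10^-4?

15

Initial width b − a = 4.38 − 1.58 = 2.800000.
After n steps the width is (b−a)/2^n; need (b−a)/2^n ≤ 10^-4.
So n ≥ log₂(2.800000/10^-4) = log₂(28000.0000) ≈ 14.7731.
Hence n = 15.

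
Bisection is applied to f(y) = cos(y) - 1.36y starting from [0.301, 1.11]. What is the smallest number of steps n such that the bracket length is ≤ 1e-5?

17

Initial width b − a = 1.11 − 0.301 = 0.809000.
After n steps the width is (b−a)/2^n; need (b−a)/2^n ≤ 1e-5.
So n ≥ log₂(0.809000/1e-5) = log₂(80900.0000) ≈ 16.3039.
Hence n = 17.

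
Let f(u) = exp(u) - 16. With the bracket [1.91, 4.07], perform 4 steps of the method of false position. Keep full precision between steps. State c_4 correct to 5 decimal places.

2.70295

f(1.910000) = -9.246911, f(4.070000) = 42.556963
step 1: c = 2.295557, f(c) = -6.070038 < 0 → new bracket [2.295557, 4.070000]
step 2: c = 2.517058, f(c) = -3.607916 < 0 → new bracket [2.517058, 4.070000]
step 3: c = 2.638425, f(c) = -2.008854 < 0 → new bracket [2.638425, 4.070000]
step 4: c = 2.702955, f(c) = -1.076240 < 0 → new bracket [2.702955, 4.070000]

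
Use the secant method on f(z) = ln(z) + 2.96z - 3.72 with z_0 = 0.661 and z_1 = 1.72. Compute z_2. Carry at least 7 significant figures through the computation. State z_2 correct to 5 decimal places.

Secant update: z_(k+1) = z_k − f(z_k)·(z_k − z_(k-1))/(f(z_k) − f(z_(k-1))).
f(z_0) = -2.177441, f(z_1) = 1.913524
z_2 = 1.720000 - (1.913524)·(1.720000 - 0.661000)/(1.913524 - (-2.177441)) = 1.224659; f(z_2) = 0.107654

1.22466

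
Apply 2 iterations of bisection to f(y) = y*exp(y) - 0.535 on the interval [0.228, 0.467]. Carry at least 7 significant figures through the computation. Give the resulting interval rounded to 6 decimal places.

[0.347500, 0.407250]

f(0.228000) = -0.248613, f(0.467000) = 0.209959 (opposite signs)
step 1: m = 0.347500, f(m) = -0.043105 < 0 → root in [0.347500, 0.467000]
step 2: m = 0.407250, f(m) = 0.076966 > 0 → root in [0.347500, 0.407250]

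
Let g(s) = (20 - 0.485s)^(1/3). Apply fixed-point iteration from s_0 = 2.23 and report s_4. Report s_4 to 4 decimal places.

s_1 = g(2.230000) = 2.664578
s_2 = g(2.664578) = 2.654646
s_3 = g(2.654646) = 2.654874
s_4 = g(2.654874) = 2.654869

2.6549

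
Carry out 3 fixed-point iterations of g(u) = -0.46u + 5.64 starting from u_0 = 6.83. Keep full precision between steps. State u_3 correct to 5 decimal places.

u_1 = g(6.830000) = 2.498200
u_2 = g(2.498200) = 4.490828
u_3 = g(4.490828) = 3.574219

3.57422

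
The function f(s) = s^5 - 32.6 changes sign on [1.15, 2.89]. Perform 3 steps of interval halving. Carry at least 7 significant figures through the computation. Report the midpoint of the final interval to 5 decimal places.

f(1.150000) = -30.588643, f(2.890000) = 168.999390 (opposite signs)
step 1: m = 2.020000, f(m) = 1.032322 > 0 → root in [1.150000, 2.020000]
step 2: m = 1.585000, f(m) = -22.596630 < 0 → root in [1.585000, 2.020000]
step 3: m = 1.802500, f(m) = -13.572735 < 0 → root in [1.802500, 2.020000]
Midpoint of [1.802500, 2.020000] = 1.911250

1.91125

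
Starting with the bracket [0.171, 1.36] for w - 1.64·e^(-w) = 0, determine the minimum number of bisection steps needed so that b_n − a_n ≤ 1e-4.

Initial width b − a = 1.36 − 0.171 = 1.189000.
After n steps the width is (b−a)/2^n; need (b−a)/2^n ≤ 1e-4.
So n ≥ log₂(1.189000/1e-4) = log₂(11890.0000) ≈ 13.5375.
Hence n = 14.

14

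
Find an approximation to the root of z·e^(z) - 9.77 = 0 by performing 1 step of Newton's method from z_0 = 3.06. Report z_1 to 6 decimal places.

f'(z) = (z + 1)·e^(z)
z_0 = 3.060000: f = 55.492325, f' = 86.589882 → z_1 = 3.060000 - (55.492325)/(86.589882) = 2.419136

2.419136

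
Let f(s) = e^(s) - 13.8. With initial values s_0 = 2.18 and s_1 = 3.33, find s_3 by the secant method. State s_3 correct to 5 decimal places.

2.57824

f(s_0) = -4.953694, f(s_1) = 14.138342
s_2 = 3.330000 - (14.138342)·(3.330000 - 2.180000)/(14.138342 - (-4.953694)) = 2.478383; f(s_2) = -1.878023
s_3 = 2.478383 - (-1.878023)·(2.478383 - 3.330000)/(-1.878023 - (14.138342)) = 2.578241; f(s_3) = -0.626054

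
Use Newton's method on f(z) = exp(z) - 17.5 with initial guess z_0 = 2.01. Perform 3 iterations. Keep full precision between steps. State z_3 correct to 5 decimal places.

2.86739

f'(z) = exp(z)
z_0 = 2.010000: f = -10.036683, f' = 7.463317 → z_1 = 2.010000 - (-10.036683)/(7.463317) = 3.354802
z_1 = 3.354802: f = 11.139927, f' = 28.639927 → z_2 = 3.354802 - (11.139927)/(28.639927) = 2.965837
z_2 = 2.965837: f = 1.910941, f' = 19.410941 → z_3 = 2.965837 - (1.910941)/(19.410941) = 2.867390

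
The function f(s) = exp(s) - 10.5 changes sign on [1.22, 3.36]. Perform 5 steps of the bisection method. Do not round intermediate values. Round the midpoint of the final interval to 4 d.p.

f(1.220000) = -7.112812, f(3.360000) = 18.289191 (opposite signs)
step 1: m = 2.290000, f(m) = -0.625062 < 0 → root in [2.290000, 3.360000]
step 2: m = 2.825000, f(m) = 6.360945 > 0 → root in [2.290000, 2.825000]
step 3: m = 2.557500, f(m) = 2.403518 > 0 → root in [2.290000, 2.557500]
step 4: m = 2.423750, f(m) = 0.788110 > 0 → root in [2.290000, 2.423750]
step 5: m = 2.356875, f(m) = 0.057906 > 0 → root in [2.290000, 2.356875]
Midpoint of [2.290000, 2.356875] = 2.323437

2.3234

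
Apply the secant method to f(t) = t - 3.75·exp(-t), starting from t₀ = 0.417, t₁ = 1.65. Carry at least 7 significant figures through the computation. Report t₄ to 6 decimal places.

1.167496

f(t_0) = -2.054328, f(t_1) = 0.929813
t_2 = 1.650000 - (0.929813)·(1.650000 - 0.417000)/(0.929813 - (-2.054328)) = 1.265816; f(t_2) = 0.208282
t_3 = 1.265816 - (0.208282)·(1.265816 - 1.650000)/(0.208282 - (0.929813)) = 1.154915; f(t_3) = -0.026651
t_4 = 1.154915 - (-0.026651)·(1.154915 - 1.265816)/(-0.026651 - (0.208282)) = 1.167496; f(t_4) = 0.000702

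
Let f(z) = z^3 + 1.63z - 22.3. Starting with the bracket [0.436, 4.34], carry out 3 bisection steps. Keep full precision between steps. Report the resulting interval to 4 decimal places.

f(0.436000) = -21.506438, f(4.340000) = 66.520704 (opposite signs)
step 1: m = 2.388000, f(m) = -4.789885 < 0 → root in [2.388000, 4.340000]
step 2: m = 3.364000, f(m) = 21.252013 > 0 → root in [2.388000, 3.364000]
step 3: m = 2.876000, f(m) = 6.176357 > 0 → root in [2.388000, 2.876000]

[2.3880, 2.8760]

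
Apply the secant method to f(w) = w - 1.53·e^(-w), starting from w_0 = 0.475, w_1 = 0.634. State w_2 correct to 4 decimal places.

f(w_0) = -0.476484, f(w_1) = -0.177613
w_2 = 0.634000 - (-0.177613)·(0.634000 - 0.475000)/(-0.177613 - (-0.476484)) = 0.728490; f(w_2) = -0.009945

0.7285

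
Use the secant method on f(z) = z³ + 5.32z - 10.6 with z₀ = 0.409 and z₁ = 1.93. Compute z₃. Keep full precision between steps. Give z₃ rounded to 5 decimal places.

1.40237

f(z_0) = -8.355702, f(z_1) = 6.856657
z_2 = 1.930000 - (6.856657)·(1.930000 - 0.409000)/(6.856657 - (-8.355702)) = 1.244441; f(z_2) = -2.052395
z_3 = 1.244441 - (-2.052395)·(1.244441 - 1.930000)/(-2.052395 - (6.856657)) = 1.402374; f(z_3) = -0.381385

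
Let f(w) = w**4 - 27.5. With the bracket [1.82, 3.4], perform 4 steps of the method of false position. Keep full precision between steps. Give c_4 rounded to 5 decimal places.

f(1.820000) = -16.528006, f(3.400000) = 106.133600
step 1: c = 2.032897, f(c) = -10.421047 < 0 → new bracket [2.032897, 3.400000]
step 2: c = 2.155128, f(c) = -5.927900 < 0 → new bracket [2.155128, 3.400000]
step 3: c = 2.220980, f(c) = -3.167947 < 0 → new bracket [2.220980, 3.400000]
step 4: c = 2.255152, f(c) = -1.635531 < 0 → new bracket [2.255152, 3.400000]

2.25515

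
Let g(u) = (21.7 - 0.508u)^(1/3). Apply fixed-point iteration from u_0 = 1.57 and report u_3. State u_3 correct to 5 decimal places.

2.72856

u_1 = g(1.570000) = 2.754645
u_2 = g(2.754645) = 2.727951
u_3 = g(2.727951) = 2.728558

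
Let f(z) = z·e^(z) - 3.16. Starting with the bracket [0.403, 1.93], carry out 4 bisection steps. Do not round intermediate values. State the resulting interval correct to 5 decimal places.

[1.07106, 1.16650]

f(0.403000) = -2.556988, f(1.930000) = 10.136755 (opposite signs)
step 1: m = 1.166500, f(m) = 0.585323 > 0 → root in [0.403000, 1.166500]
step 2: m = 0.784750, f(m) = -1.439939 < 0 → root in [0.784750, 1.166500]
step 3: m = 0.975625, f(m) = -0.571838 < 0 → root in [0.975625, 1.166500]
step 4: m = 1.071063, f(m) = -0.034127 < 0 → root in [1.071063, 1.166500]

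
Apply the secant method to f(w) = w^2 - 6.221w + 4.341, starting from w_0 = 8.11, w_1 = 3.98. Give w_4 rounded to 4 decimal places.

5.3627

Secant update: w_(k+1) = w_k − f(w_k)·(w_k − w_(k-1))/(f(w_k) − f(w_(k-1))).
f(w_0) = 19.660790, f(w_1) = -4.578180
w_2 = 3.980000 - (-4.578180)·(3.980000 - 8.110000)/(-4.578180 - (19.660790)) = 4.760061; f(w_2) = -2.613158
w_3 = 4.760061 - (-2.613158)·(4.760061 - 3.980000)/(-2.613158 - (-4.578180)) = 5.797415; f(w_3) = 1.885302
w_4 = 5.797415 - (1.885302)·(5.797415 - 4.760061)/(1.885302 - (-2.613158)) = 5.362661; f(w_4) = -0.261983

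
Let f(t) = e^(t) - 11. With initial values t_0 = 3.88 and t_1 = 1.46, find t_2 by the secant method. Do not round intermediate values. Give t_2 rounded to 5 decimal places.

Secant update: t_(k+1) = t_k − f(t_k)·(t_k − t_(k-1))/(f(t_k) − f(t_(k-1))).
f(t_0) = 37.424215, f(t_1) = -6.694040
t_2 = 1.460000 - (-6.694040)·(1.460000 - 3.880000)/(-6.694040 - (37.424215)) = 1.827185; f(t_2) = -4.783635

1.82719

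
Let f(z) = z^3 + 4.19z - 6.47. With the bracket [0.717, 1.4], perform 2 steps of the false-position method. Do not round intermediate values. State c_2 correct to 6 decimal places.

1.161579

False-position update: c = (a·f(b) − b·f(a))/(f(b) − f(a)); replace the endpoint whose sign matches f(c).
f(0.717000) = -3.097168, f(1.400000) = 2.140000
step 1: c = 1.120914, f(c) = -0.364999 < 0 → new bracket [1.120914, 1.400000]
step 2: c = 1.161579, f(c) = -0.035703 < 0 → new bracket [1.161579, 1.400000]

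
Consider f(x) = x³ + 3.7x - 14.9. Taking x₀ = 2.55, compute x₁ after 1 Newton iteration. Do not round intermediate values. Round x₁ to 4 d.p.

f'(x) = 3x² + 3.7
x_0 = 2.550000: f = 11.116375, f' = 23.207500 → x_1 = 2.550000 - (11.116375)/(23.207500) = 2.071001

2.0710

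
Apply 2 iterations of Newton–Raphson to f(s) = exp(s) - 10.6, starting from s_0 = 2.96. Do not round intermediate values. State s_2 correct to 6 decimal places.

Newton update: s ← s − f(s)/f'(s).
f'(s) = exp(s)
s_0 = 2.960000: f = 8.697972, f' = 19.297972 → s_1 = 2.960000 - (8.697972)/(19.297972) = 2.509281
s_1 = 2.509281: f = 1.696080, f' = 12.296080 → s_2 = 2.509281 - (1.696080)/(12.296080) = 2.371344

2.371344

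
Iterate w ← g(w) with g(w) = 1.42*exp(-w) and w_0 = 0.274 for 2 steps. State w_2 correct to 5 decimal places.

0.48238

w_1 = g(0.274000) = 1.079672
w_2 = g(1.079672) = 0.482384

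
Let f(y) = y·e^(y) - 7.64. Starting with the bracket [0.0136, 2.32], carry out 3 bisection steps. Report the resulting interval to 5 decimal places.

[1.45510, 1.74340]

f(0.013600) = -7.626214, f(2.320000) = 15.967564 (opposite signs)
step 1: m = 1.166800, f(m) = -3.892590 < 0 → root in [1.166800, 2.320000]
step 2: m = 1.743400, f(m) = 2.326577 > 0 → root in [1.166800, 1.743400]
step 3: m = 1.455100, f(m) = -1.405025 < 0 → root in [1.455100, 1.743400]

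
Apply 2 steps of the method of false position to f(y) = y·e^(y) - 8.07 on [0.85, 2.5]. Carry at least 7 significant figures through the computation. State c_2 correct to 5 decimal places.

f(0.850000) = -6.081300, f(2.500000) = 22.386235
step 1: c = 1.202477, f(c) = -4.067736 < 0 → new bracket [1.202477, 2.500000]
step 2: c = 1.401992, f(c) = -2.373301 < 0 → new bracket [1.401992, 2.500000]

1.40199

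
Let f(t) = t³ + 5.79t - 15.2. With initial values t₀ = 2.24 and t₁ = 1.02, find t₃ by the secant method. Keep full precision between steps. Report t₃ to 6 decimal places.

f(t_0) = 9.009024, f(t_1) = -8.232992
t_2 = 1.020000 - (-8.232992)·(1.020000 - 2.240000)/(-8.232992 - (9.009024)) = 1.602545; f(t_2) = -1.805688
t_3 = 1.602545 - (-1.805688)·(1.602545 - 1.020000)/(-1.805688 - (-8.232992)) = 1.766205; f(t_3) = 0.535972

1.766205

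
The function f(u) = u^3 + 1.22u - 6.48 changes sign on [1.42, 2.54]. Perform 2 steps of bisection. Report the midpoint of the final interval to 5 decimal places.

f(1.420000) = -1.884312, f(2.540000) = 13.005864 (opposite signs)
step 1: m = 1.980000, f(m) = 3.697992 > 0 → root in [1.420000, 1.980000]
step 2: m = 1.700000, f(m) = 0.507000 > 0 → root in [1.420000, 1.700000]
Midpoint of [1.420000, 1.700000] = 1.560000

1.56000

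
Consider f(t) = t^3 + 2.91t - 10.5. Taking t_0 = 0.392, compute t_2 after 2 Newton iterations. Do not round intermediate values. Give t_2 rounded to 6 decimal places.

f'(t) = 3t^2 + 2.91
t_0 = 0.392000: f = -9.299044, f' = 3.370992 → t_1 = 0.392000 - (-9.299044)/(3.370992) = 3.150548
t_1 = 3.150548: f = 29.940290, f' = 32.687861 → t_2 = 3.150548 - (29.940290)/(32.687861) = 2.234603

2.234603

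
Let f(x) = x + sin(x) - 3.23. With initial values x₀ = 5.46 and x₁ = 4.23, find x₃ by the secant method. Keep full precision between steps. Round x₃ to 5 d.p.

3.99805

f(x_0) = 1.496685, f(x_1) = 0.114111
x_2 = 4.230000 - (0.114111)·(4.230000 - 5.460000)/(0.114111 - (1.496685)) = 4.128482; f(x_2) = 0.064167
x_3 = 4.128482 - (0.064167)·(4.128482 - 4.230000)/(0.064167 - (0.114111)) = 3.998054; f(x_3) = 0.012525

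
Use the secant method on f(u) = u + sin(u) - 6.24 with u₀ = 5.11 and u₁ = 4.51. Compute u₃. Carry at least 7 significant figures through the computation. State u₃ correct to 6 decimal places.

f(u_0) = -2.051989, f(u_1) = -2.709589
u_2 = 4.510000 - (-2.709589)·(4.510000 - 5.110000)/(-2.709589 - (-2.051989)) = 6.982251; f(u_2) = 1.385754
u_3 = 6.982251 - (1.385754)·(6.982251 - 4.510000)/(1.385754 - (-2.709589)) = 6.145708; f(u_3) = -0.231337

6.145708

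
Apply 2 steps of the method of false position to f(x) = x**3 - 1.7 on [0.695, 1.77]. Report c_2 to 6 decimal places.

False-position update: c = (a·f(b) − b·f(a))/(f(b) − f(a)); replace the endpoint whose sign matches f(c).
f(0.695000) = -1.364298, f(1.770000) = 3.845233
step 1: c = 0.976526, f(c) = -0.768781 < 0 → new bracket [0.976526, 1.770000]
step 2: c = 1.108734, f(c) = -0.337044 < 0 → new bracket [1.108734, 1.770000]

1.108734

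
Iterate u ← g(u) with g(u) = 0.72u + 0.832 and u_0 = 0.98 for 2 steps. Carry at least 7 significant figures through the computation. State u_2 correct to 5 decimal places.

u_1 = g(0.980000) = 1.537600
u_2 = g(1.537600) = 1.939072

1.93907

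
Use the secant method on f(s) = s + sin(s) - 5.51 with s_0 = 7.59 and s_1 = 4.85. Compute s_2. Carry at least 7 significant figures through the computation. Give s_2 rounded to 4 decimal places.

5.8131

f(s_0) = 3.045359, f(s_1) = -1.650547
s_2 = 4.850000 - (-1.650547)·(4.850000 - 7.590000)/(-1.650547 - (3.045359)) = 5.813073; f(s_2) = -0.149914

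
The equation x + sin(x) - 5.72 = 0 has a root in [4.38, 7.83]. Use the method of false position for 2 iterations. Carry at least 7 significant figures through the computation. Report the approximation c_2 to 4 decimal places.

f(4.380000) = -2.285266, f(7.830000) = 3.109712
step 1: c = 5.841390, f(c) = -0.306173 < 0 → new bracket [5.841390, 7.830000]
step 2: c = 6.019633, f(c) = 0.039122 > 0 → new bracket [5.841390, 6.019633]

6.0196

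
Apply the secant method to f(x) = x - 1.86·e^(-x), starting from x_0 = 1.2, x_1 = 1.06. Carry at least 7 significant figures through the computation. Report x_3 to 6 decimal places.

0.820570

f(x_0) = 0.639779, f(x_1) = 0.415592
x_2 = 1.060000 - (0.415592)·(1.060000 - 1.200000)/(0.415592 - (0.639779)) = 0.800471; f(x_2) = -0.034887
x_3 = 0.800471 - (-0.034887)·(0.800471 - 1.060000)/(-0.034887 - (0.415592)) = 0.820570; f(x_3) = 0.001834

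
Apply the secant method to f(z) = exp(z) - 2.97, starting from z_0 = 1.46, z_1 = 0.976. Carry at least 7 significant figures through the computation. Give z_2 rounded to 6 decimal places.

1.068626

Secant update: z_(k+1) = z_k − f(z_k)·(z_k − z_(k-1))/(f(z_k) − f(z_(k-1))).
f(z_0) = 1.335960, f(z_1) = -0.316180
z_2 = 0.976000 - (-0.316180)·(0.976000 - 1.460000)/(-0.316180 - (1.335960)) = 1.068626; f(z_2) = -0.058623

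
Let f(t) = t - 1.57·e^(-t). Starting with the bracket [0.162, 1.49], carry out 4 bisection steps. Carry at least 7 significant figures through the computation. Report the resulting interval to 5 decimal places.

[0.74300, 0.82600]

f(0.162000) = -1.173193, f(1.490000) = 1.136165 (opposite signs)
step 1: m = 0.826000, f(m) = 0.138659 > 0 → root in [0.162000, 0.826000]
step 2: m = 0.494000, f(m) = -0.463984 < 0 → root in [0.494000, 0.826000]
step 3: m = 0.660000, f(m) = -0.151457 < 0 → root in [0.660000, 0.826000]
step 4: m = 0.743000, f(m) = -0.003825 < 0 → root in [0.743000, 0.826000]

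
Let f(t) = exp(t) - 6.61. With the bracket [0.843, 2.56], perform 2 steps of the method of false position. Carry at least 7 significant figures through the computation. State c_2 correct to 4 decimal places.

1.7788

False-position update: c = (a·f(b) − b·f(a))/(f(b) − f(a)); replace the endpoint whose sign matches f(c).
f(0.843000) = -4.286673, f(2.560000) = 6.325817
step 1: c = 1.536543, f(c) = -1.961508 < 0 → new bracket [1.536543, 2.560000]
step 2: c = 1.778783, f(c) = -0.687358 < 0 → new bracket [1.778783, 2.560000]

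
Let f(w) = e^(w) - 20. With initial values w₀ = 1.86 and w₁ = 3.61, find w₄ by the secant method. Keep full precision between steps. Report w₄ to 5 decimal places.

f(w_0) = -13.576263, f(w_1) = 16.966053
w_2 = 3.610000 - (16.966053)·(3.610000 - 1.860000)/(16.966053 - (-13.576263)) = 2.637887; f(w_2) = -6.016380
w_3 = 2.637887 - (-6.016380)·(2.637887 - 3.610000)/(-6.016380 - (16.966053)) = 2.892368; f(w_3) = -1.964029
w_4 = 2.892368 - (-1.964029)·(2.892368 - 2.637887)/(-1.964029 - (-6.016380)) = 3.015706; f(w_4) = 0.403495

3.01571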